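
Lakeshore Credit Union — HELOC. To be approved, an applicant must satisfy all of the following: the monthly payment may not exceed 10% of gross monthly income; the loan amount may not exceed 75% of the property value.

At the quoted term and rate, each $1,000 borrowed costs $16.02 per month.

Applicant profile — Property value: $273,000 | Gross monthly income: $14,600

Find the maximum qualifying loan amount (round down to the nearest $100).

Payment cap: 10% × $14,600 = $1,460/month.
At $16.02 per $1,000, that supports 1,460/16.02 × 1,000 ≈ $91,136 → $91,100.
LTV cap: 75% × $273,000 = $204,750 → $204,700.
Binding constraint: payment-to-income.

$91,100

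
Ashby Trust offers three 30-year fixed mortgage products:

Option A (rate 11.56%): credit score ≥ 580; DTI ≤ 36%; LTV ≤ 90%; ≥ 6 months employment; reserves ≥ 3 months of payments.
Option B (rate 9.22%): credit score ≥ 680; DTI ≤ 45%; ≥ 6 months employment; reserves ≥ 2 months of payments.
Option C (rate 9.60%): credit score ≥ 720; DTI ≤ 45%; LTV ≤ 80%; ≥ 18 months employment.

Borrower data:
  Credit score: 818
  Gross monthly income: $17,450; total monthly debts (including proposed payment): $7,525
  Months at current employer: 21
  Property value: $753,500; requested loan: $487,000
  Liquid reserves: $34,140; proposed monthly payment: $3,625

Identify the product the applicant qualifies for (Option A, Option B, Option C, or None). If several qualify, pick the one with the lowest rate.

DTI = 7,525/17,450 = 43.1%.
LTV = 487,000/753,500 = 64.6%.
Reserves = 34,140/3,625 = 9.4 months.
Option A: score 818 ≥ 580; DTI 43.1% > 36%; LTV 64.6% ≤ 90%; employment 21 ≥ 6 mo; reserves 9.4 ≥ 3 mo → does not qualify.
Option B: score 818 ≥ 680; DTI 43.1% ≤ 45%; employment 21 ≥ 6 mo; reserves 9.4 ≥ 2 mo → qualifies.
Option C: score 818 ≥ 720; DTI 43.1% ≤ 45%; LTV 64.6% ≤ 80%; employment 21 ≥ 18 mo → qualifies.
Qualifying: Option B, Option C. Lowest rate is 9.22% → Option B.

Option B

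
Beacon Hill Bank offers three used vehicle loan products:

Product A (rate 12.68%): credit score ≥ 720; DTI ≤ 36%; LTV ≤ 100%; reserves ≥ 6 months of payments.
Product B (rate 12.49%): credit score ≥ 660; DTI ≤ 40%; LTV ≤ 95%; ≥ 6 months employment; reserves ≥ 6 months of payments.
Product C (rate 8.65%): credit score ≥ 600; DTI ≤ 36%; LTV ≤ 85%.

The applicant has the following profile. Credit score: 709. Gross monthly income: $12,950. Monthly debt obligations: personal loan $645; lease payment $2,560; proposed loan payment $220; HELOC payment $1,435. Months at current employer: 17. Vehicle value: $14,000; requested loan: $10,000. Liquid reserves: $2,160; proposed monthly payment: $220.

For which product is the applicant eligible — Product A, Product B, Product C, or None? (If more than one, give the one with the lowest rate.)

Product B

Total debts = (645 + 2,560 + 220 + 1,435) = 4,860; DTI = 4,860/12,950 = 37.5%.
LTV = 10,000/14,000 = 71.4%.
Reserves = 2,160/220 = 9.8 months.
Product A: score 709 < 720; DTI 37.5% > 36%; LTV 71.4% ≤ 100%; reserves 9.8 ≥ 6 mo → does not qualify.
Product B: score 709 ≥ 660; DTI 37.5% ≤ 40%; LTV 71.4% ≤ 95%; employment 17 ≥ 6 mo; reserves 9.8 ≥ 6 mo → qualifies.
Product C: score 709 ≥ 600; DTI 37.5% > 36%; LTV 71.4% ≤ 85% → does not qualify.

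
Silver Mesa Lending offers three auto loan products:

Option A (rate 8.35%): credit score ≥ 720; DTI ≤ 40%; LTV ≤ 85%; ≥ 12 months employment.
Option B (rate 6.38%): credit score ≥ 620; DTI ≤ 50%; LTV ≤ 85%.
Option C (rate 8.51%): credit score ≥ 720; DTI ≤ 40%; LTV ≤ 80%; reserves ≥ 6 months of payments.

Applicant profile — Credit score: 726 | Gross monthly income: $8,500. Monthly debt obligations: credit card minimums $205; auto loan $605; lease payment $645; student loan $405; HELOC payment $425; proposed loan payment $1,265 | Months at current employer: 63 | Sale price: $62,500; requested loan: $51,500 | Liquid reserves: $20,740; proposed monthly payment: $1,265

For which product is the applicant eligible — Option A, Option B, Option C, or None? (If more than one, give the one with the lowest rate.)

Total debts = (205 + 605 + 645 + 405 + 425 + 1,265) = 3,550; DTI = 3,550/8,500 = 41.8%.
LTV = 51,500/62,500 = 82.4%.
Reserves = 20,740/1,265 = 16.4 months.
Option A: score 726 ≥ 720; DTI 41.8% > 40%; LTV 82.4% ≤ 85%; employment 63 ≥ 12 mo → does not qualify.
Option B: score 726 ≥ 620; DTI 41.8% ≤ 50%; LTV 82.4% ≤ 85% → qualifies.
Option C: score 726 ≥ 720; DTI 41.8% > 40%; LTV 82.4% > 80%; reserves 16.4 ≥ 6 mo → does not qualify.

Option B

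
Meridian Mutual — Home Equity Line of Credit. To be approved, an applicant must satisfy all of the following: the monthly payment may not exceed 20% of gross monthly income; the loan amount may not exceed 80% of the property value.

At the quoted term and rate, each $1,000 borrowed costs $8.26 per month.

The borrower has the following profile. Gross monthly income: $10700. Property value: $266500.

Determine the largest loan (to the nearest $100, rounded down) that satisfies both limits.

Payment cap: 20% × $10,700 = $2,140/month.
At $8.26 per $1,000, that supports 2,140/8.26 × 1,000 ≈ $259,079 → $259,000.
LTV cap: 80% × $266,500 = $213,200 → $213,200.
Binding constraint: loan-to-value.

$213,200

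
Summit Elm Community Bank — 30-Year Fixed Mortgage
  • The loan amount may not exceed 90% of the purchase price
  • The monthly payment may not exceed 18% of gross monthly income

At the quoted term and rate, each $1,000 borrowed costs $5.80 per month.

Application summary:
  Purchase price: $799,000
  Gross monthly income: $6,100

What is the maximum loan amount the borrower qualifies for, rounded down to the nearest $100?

Payment cap: 18% × $6,100 = $1,098/month.
At $5.80 per $1,000, that supports 1,098/5.80 × 1,000 ≈ $189,310 → $189,300.
LTV cap: 90% × $799,000 = $719,100 → $719,100.
Binding constraint: payment-to-income.

$189,300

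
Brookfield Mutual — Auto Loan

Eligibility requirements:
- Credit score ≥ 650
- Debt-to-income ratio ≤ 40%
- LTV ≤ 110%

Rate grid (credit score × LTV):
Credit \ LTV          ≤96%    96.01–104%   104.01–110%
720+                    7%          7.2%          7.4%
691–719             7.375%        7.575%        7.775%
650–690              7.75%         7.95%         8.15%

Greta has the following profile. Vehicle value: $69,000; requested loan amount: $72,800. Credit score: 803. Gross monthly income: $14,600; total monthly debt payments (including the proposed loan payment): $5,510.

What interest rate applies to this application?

Credit score 803 ≥ 650; DTI: 5,510 ÷ 14,600 = 37.7%, within the 40% cap
Loan-to-value = 72,800/69,000 = 105.5% — pass (110% max)
Credit 803 → row 720+; LTV 105.5% → column 104.01–110%. Grid cell → 7.4%.

7.4%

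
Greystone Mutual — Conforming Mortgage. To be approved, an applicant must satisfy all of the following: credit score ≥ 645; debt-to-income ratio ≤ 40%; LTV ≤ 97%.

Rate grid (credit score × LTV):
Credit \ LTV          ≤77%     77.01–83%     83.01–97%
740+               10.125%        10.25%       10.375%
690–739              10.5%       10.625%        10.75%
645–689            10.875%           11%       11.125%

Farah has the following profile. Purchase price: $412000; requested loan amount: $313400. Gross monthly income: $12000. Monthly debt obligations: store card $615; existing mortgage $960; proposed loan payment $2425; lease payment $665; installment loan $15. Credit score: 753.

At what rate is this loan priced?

10.125%

Credit score 753 ≥ 645; Total monthly debts = (615 + 960 + 2,425 + 665 + 15) = 4,680. DTI = 4,680/12,000 = 39% ≤ 40%
LTV: 313,400 ÷ 412,000 = 76.1%, within 97% cap
Score 753 is in the 740+ band; LTV 76.1% is in the ≤77% band → 10.125%.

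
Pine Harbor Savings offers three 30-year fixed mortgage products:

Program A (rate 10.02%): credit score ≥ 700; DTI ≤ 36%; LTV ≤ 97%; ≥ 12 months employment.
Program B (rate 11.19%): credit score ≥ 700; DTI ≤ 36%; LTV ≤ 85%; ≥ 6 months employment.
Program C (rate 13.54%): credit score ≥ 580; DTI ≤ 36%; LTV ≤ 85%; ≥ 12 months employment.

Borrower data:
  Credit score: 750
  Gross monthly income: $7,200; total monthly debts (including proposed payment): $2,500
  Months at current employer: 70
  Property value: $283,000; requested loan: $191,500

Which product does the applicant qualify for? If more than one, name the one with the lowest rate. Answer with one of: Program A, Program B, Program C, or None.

Program A

DTI = 2,500/7,200 = 34.7%.
LTV = 191,500/283,000 = 67.7%.
Program A: score 750 ≥ 700; DTI 34.7% ≤ 36%; LTV 67.7% ≤ 97%; employment 70 ≥ 12 mo → qualifies.
Program B: score 750 ≥ 700; DTI 34.7% ≤ 36%; LTV 67.7% ≤ 85%; employment 70 ≥ 6 mo → qualifies.
Program C: score 750 ≥ 580; DTI 34.7% ≤ 36%; LTV 67.7% ≤ 85%; employment 70 ≥ 12 mo → qualifies.
Qualifying: Program A, Program B, Program C. Lowest rate is 10.02% → Program A.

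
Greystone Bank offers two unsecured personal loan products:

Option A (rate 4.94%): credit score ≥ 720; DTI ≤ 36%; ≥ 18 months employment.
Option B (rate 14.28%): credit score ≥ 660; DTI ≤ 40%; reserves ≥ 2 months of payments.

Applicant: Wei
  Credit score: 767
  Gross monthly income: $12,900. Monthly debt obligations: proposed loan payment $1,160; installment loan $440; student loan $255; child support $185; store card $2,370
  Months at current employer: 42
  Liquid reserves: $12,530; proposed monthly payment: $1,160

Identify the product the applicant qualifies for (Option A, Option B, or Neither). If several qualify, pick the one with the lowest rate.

Total debts = (1,160 + 440 + 255 + 185 + 2,370) = 4,410; DTI = 4,410/12,900 = 34.2%.
Reserves = 12,530/1,160 = 10.8 months.
Option A: score 767 ≥ 720; DTI 34.2% ≤ 36%; employment 42 ≥ 18 mo → qualifies.
Option B: score 767 ≥ 660; DTI 34.2% ≤ 40%; reserves 10.8 ≥ 2 mo → qualifies.
Qualifying: Option A, Option B. Lowest rate is 4.94% → Option A.

Option A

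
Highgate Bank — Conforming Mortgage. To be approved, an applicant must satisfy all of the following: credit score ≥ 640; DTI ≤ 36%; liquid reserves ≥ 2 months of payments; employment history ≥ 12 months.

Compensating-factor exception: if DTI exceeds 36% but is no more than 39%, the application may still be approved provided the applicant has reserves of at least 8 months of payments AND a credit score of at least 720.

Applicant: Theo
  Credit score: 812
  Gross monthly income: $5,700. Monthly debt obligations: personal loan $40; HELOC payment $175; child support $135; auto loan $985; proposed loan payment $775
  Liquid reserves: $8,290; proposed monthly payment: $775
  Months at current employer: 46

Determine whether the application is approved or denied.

Approved

Credit score 812 ≥ 640 (meets base)
Total debts = (40 + 175 + 135 + 985 + 775) = 2,110. DTI: 2,110 ÷ 5,700 = 37%, over the 36% base limit.
Liquid reserves cover 8,290/775 = 10.7 months — ≥ 2 required
Employment 46 ≥ 12 months
DTI 37% is within the 36%–39% exception band; checking compensating factors.
Reserves 10.7 ≥ 8 months; credit score 812 ≥ 720.
Both override conditions satisfied; DTI exception granted.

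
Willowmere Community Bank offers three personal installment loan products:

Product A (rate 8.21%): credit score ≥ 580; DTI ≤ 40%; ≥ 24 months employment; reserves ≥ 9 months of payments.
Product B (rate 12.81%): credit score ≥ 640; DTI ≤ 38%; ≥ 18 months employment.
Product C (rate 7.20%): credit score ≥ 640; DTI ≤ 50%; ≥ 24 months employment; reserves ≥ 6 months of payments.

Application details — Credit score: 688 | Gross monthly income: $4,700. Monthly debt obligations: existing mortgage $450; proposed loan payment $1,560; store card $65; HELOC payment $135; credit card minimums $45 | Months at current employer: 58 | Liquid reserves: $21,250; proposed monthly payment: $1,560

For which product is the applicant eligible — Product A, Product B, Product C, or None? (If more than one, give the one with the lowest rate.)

Total debts = (450 + 1,560 + 65 + 135 + 45) = 2,255; DTI = 2,255/4,700 = 48%.
Reserves = 21,250/1,560 = 13.6 months.
Product A: score 688 ≥ 580; DTI 48% > 40%; employment 58 ≥ 24 mo; reserves 13.6 ≥ 9 mo → does not qualify.
Product B: score 688 ≥ 640; DTI 48% > 38%; employment 58 ≥ 18 mo → does not qualify.
Product C: score 688 ≥ 640; DTI 48% ≤ 50%; employment 58 ≥ 24 mo; reserves 13.6 ≥ 6 mo → qualifies.

Product C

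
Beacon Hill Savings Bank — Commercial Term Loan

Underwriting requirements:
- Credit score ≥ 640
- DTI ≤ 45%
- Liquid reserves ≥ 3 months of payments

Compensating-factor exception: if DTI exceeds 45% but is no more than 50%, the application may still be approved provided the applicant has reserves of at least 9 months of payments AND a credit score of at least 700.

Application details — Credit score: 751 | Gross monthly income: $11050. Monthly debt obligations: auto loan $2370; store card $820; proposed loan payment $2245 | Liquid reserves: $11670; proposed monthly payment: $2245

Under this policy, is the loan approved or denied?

Credit score 751 ≥ 640 (meets base)
Total debts = (2,370 + 820 + 2,245) = 5,435. DTI = 5,435/11,050 = 49.2% > 45% — standard DTI limit exceeded.
Liquid reserves cover 11,670/2,245 = 5.2 months — ≥ 3 required
DTI 49.2% is within the 45%–50% exception band; checking compensating factors.
Reserves 5.2 < 9 months; credit score 751 ≥ 700.
Compensating-factor requirement not fully met.

Denied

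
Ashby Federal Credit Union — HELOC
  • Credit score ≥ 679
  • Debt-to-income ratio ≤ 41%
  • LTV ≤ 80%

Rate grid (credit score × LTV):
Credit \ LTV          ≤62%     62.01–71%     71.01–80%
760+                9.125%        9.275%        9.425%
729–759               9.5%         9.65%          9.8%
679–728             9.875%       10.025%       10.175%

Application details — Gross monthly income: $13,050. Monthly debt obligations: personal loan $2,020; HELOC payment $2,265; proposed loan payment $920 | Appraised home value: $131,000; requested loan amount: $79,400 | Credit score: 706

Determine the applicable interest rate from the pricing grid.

Credit score 706 ≥ 679; Total monthly debts = (2,020 + 2,265 + 920) = 5,205. DTI: 5,205 ÷ 13,050 = 39.9%, within the 41% cap
LTV: 79,400 ÷ 131,000 = 60.6%, within 80% cap
Credit 706 → row 679–728; LTV 60.6% → column ≤62%. Grid cell → 9.875%.

9.875%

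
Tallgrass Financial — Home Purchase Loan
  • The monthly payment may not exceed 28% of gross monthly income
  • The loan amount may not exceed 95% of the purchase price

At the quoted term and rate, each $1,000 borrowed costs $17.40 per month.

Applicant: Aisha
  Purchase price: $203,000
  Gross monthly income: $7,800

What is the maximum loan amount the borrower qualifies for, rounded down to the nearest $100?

Payment cap: 28% × $7,800 = $2,184/month.
At $17.40 per $1,000, that supports 2,184/17.40 × 1,000 ≈ $125,517 → $125,500.
LTV cap: 95% × $203,000 = $192,850 → $192,800.
Binding constraint: payment-to-income.

$125,500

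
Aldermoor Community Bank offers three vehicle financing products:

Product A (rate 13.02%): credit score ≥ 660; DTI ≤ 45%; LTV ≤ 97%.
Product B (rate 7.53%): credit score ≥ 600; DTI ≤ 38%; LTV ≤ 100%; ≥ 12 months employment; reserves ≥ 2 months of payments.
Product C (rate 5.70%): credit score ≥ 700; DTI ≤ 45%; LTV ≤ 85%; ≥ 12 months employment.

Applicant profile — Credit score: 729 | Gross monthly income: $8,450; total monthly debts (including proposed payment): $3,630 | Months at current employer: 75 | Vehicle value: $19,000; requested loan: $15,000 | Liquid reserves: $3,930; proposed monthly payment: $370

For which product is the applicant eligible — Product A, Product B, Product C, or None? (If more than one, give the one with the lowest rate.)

DTI = 3,630/8,450 = 43%.
LTV = 15,000/19,000 = 78.9%.
Reserves = 3,930/370 = 10.6 months.
Product A: score 729 ≥ 660; DTI 43% ≤ 45%; LTV 78.9% ≤ 97% → qualifies.
Product B: score 729 ≥ 600; DTI 43% > 38%; LTV 78.9% ≤ 100%; employment 75 ≥ 12 mo; reserves 10.6 ≥ 2 mo → does not qualify.
Product C: score 729 ≥ 700; DTI 43% ≤ 45%; LTV 78.9% ≤ 85%; employment 75 ≥ 12 mo → qualifies.
Qualifying: Product A, Product C. Lowest rate is 5.70% → Product C.

Product C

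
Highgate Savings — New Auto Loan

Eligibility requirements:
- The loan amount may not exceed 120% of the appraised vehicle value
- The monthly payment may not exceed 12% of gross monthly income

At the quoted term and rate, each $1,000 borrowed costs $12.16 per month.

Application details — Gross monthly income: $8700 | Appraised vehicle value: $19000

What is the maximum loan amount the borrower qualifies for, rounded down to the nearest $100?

$22,800

Payment cap: 12% × $8,700 = $1,044/month.
At $12.16 per $1,000, that supports 1,044/12.16 × 1,000 ≈ $85,855 → $85,800.
LTV cap: 120% × $19,000 = $22,800 → $22,800.
Binding constraint: loan-to-value.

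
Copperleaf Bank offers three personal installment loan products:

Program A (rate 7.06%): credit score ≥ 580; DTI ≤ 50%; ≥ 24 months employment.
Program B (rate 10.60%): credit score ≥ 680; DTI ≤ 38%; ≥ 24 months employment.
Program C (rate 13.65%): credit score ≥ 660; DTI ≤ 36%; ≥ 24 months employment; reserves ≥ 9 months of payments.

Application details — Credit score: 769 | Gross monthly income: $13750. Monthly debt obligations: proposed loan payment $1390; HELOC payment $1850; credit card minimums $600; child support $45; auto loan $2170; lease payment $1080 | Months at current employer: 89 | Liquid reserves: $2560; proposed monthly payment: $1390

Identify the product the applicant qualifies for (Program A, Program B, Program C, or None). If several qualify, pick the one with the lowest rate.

Total debts = (1,390 + 1,850 + 600 + 45 + 2,170 + 1,080) = 7,135; DTI = 7,135/13,750 = 51.9%.
Reserves = 2,560/1,390 = 1.8 months.
Program A: score 769 ≥ 580; DTI 51.9% > 50%; employment 89 ≥ 24 mo → does not qualify.
Program B: score 769 ≥ 680; DTI 51.9% > 38%; employment 89 ≥ 24 mo → does not qualify.
Program C: score 769 ≥ 660; DTI 51.9% > 36%; employment 89 ≥ 24 mo; reserves 1.8 < 9 mo → does not qualify.

None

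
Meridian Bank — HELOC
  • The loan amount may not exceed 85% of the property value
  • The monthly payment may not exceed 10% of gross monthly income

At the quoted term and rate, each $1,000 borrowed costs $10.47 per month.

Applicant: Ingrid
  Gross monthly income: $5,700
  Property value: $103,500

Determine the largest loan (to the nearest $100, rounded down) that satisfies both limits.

Payment cap: 10% × $5,700 = $570/month.
At $10.47 per $1,000, that supports 570/10.47 × 1,000 ≈ $54,441 → $54,400.
LTV cap: 85% × $103,500 = $87,975 → $87,900.
Binding constraint: payment-to-income.

$54,400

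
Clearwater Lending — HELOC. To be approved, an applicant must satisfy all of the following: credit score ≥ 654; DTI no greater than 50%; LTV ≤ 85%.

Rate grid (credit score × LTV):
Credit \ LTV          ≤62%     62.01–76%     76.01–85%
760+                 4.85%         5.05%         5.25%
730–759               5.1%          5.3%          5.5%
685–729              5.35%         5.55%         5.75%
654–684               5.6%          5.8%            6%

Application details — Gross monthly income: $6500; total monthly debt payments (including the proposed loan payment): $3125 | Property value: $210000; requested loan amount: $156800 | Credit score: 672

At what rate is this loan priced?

Credit score 672 ≥ 654; DTI = 3,125/6,500 = 48.1% ≤ 50%
LTV = 156,800/210,000 = 74.7% ≤ 85%
Row: 672 falls in 654–684. Column: 74.7% falls in 62.01–76%. Rate = 5.8%.

5.8%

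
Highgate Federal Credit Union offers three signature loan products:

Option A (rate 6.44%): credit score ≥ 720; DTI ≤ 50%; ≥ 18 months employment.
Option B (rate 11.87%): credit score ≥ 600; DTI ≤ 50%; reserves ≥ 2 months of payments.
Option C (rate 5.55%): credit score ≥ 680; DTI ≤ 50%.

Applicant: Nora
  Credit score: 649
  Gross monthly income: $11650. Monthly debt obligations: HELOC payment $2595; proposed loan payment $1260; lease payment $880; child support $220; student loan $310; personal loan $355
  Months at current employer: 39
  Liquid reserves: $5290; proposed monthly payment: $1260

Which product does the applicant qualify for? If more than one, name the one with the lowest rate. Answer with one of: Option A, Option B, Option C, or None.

Total debts = (2,595 + 1,260 + 880 + 220 + 310 + 355) = 5,620; DTI = 5,620/11,650 = 48.2%.
Reserves = 5,290/1,260 = 4.2 months.
Option A: score 649 < 720; DTI 48.2% ≤ 50%; employment 39 ≥ 18 mo → does not qualify.
Option B: score 649 ≥ 600; DTI 48.2% ≤ 50%; reserves 4.2 ≥ 2 mo → qualifies.
Option C: score 649 < 680; DTI 48.2% ≤ 50% → does not qualify.

Option B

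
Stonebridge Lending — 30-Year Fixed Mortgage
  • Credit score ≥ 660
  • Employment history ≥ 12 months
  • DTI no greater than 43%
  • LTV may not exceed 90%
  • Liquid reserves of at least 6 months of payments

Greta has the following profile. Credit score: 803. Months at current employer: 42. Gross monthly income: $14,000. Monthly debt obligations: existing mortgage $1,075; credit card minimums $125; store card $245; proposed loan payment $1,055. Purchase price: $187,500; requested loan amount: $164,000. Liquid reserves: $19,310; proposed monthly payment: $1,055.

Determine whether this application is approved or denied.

Approved

Credit score 803 ≥ 660 (meets)
Employment 42 ≥ 12 months
Total monthly debts = (1,075 + 125 + 245 + 1,055) = 2,500. Debt-to-income = 2,500/14,000 = 17.9% — meets 43% limit
LTV = 164,000/187,500 = 87.5% ≤ 90%
Reserves: 19,310 ÷ 1,055 = 18.3 months (meets 6-month minimum)
All criteria satisfied.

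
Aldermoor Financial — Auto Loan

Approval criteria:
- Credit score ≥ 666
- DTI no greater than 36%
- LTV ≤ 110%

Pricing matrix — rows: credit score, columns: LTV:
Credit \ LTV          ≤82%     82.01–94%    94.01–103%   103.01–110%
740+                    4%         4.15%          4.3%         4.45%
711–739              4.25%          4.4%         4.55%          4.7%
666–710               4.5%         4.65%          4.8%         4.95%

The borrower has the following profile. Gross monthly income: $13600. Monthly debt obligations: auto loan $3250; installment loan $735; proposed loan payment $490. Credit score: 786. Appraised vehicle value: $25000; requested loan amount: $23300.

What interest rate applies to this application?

4.15%

Credit score 786 ≥ 666; Total monthly debts = (3,250 + 735 + 490) = 4,475. DTI = 4,475/13,600 = 32.9% ≤ 36%
LTV: 23,300 ÷ 25,000 = 93.2%, within 110% cap
Credit 786 → row 740+; LTV 93.2% → column 82.01–94%. Grid cell → 4.15%.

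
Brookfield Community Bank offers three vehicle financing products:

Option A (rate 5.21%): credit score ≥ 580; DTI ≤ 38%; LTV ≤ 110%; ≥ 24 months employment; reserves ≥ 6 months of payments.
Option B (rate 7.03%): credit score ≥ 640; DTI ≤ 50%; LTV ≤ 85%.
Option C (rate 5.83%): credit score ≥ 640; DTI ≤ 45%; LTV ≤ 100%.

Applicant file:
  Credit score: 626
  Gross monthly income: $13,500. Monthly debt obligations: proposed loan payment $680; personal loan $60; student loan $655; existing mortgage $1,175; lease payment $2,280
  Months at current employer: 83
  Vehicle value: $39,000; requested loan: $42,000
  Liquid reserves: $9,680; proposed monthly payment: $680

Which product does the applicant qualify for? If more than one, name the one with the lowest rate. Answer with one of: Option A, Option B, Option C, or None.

Option A

Total debts = (680 + 60 + 655 + 1,175 + 2,280) = 4,850; DTI = 4,850/13,500 = 35.9%.
LTV = 42,000/39,000 = 107.7%.
Reserves = 9,680/680 = 14.2 months.
Option A: score 626 ≥ 580; DTI 35.9% ≤ 38%; LTV 107.7% ≤ 110%; employment 83 ≥ 24 mo; reserves 14.2 ≥ 6 mo → qualifies.
Option B: score 626 < 640; DTI 35.9% ≤ 50%; LTV 107.7% > 85% → does not qualify.
Option C: score 626 < 640; DTI 35.9% ≤ 45%; LTV 107.7% > 100% → does not qualify.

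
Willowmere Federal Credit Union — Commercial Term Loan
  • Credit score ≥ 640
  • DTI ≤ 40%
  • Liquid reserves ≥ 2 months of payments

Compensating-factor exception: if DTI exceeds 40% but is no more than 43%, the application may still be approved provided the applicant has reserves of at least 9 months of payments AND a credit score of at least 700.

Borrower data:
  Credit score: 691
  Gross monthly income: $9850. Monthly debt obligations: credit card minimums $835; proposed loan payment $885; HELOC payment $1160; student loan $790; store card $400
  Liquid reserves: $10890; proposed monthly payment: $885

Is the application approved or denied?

Denied

Credit score 691 ≥ 640 (meets base)
Total debts = (835 + 885 + 1,160 + 790 + 400) = 4,070. DTI: 4,070 ÷ 9,850 = 41.3%, over the 40% base limit.
Liquid reserves cover 10,890/885 = 12.3 months — ≥ 2 required
DTI 41.3% is within the 40%–43% exception band; checking compensating factors.
Override check — reserves: 12.3 mo (ok); score: 691 (below 700).
Compensating-factor requirement not fully met.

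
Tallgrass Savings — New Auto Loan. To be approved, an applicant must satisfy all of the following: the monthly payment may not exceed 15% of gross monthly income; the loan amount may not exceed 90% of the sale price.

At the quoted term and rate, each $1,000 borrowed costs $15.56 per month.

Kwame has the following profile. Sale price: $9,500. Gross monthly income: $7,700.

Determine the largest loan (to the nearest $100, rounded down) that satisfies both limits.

$8,500

Payment cap: 15% × $7,700 = $1,155/month.
At $15.56 per $1,000, that supports 1,155/15.56 × 1,000 ≈ $74,228 → $74,200.
LTV cap: 90% × $9,500 = $8,550 → $8,500.
Binding constraint: loan-to-value.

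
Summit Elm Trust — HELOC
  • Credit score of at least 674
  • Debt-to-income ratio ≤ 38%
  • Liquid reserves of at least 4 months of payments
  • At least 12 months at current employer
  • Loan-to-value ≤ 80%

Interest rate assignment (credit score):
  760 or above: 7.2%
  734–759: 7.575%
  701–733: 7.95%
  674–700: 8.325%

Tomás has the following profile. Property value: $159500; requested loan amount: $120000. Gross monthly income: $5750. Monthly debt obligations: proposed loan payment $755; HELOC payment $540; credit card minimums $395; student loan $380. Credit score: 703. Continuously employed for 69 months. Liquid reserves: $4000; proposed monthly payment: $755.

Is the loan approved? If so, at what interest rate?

Approved at 7.95%

Credit score 703 ≥ 674 (meets minimum)
Total monthly debts = (755 + 540 + 395 + 380) = 2,070. Debt-to-income = 2,070/5,750 = 36% — meets 38% limit
Employment 69 ≥ 12 months
Reserves = 4,000/755 = 5.3 months ≥ 4
LTV = 120,000/159,500 = 75.2% ≤ 80%
All requirements met. Score 703 falls in the 701–733 tier → 7.95%.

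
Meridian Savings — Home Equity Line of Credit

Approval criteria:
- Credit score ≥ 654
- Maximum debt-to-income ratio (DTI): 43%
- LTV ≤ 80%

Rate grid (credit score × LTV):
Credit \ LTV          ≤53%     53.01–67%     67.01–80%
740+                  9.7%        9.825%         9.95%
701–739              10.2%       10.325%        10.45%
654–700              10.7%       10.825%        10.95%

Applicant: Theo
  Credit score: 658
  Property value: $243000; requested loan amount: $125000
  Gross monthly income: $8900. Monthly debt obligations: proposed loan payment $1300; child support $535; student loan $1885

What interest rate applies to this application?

10.7%

Credit score 658 ≥ 654; Total monthly debts = (1,300 + 535 + 1,885) = 3,720. DTI: 3,720 ÷ 8,900 = 41.8%, within the 43% cap
LTV = 125,000/243,000 = 51.4% ≤ 80%
Credit 658 → row 654–700; LTV 51.4% → column ≤53%. Grid cell → 10.7%.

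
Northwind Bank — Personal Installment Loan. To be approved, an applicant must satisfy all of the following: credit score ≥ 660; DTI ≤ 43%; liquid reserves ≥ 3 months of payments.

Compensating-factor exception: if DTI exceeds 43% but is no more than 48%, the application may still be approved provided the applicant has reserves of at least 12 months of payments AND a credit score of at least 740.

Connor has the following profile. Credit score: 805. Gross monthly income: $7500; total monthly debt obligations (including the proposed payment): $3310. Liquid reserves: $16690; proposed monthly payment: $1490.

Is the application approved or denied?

Denied

Credit score 805 ≥ 660 (meets base)
DTI: 3,310 ÷ 7,500 = 44.1%, over the 43% base limit.
Liquid reserves cover 16,690/1,490 = 11.2 months — ≥ 3 required
44.1% falls in the override range (43%–48%), so the compensating-factor test applies.
Reserves 11.2 < 12 months; credit score 805 ≥ 740.
Compensating-factor requirement not fully met.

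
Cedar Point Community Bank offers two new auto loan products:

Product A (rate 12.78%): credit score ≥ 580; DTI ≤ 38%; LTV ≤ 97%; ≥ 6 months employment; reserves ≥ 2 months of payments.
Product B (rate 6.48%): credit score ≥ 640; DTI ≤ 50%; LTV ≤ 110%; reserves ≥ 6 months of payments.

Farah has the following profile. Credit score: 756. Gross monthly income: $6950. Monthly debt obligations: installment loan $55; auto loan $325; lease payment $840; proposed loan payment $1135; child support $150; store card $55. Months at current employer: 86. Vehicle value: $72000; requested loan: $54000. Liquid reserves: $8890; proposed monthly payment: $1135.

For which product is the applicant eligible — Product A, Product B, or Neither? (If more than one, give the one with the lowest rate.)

Total debts = (55 + 325 + 840 + 1,135 + 150 + 55) = 2,560; DTI = 2,560/6,950 = 36.8%.
LTV = 54,000/72,000 = 75%.
Reserves = 8,890/1,135 = 7.8 months.
Product A: score 756 ≥ 580; DTI 36.8% ≤ 38%; LTV 75% ≤ 97%; employment 86 ≥ 6 mo; reserves 7.8 ≥ 2 mo → qualifies.
Product B: score 756 ≥ 640; DTI 36.8% ≤ 50%; LTV 75% ≤ 110%; reserves 7.8 ≥ 6 mo → qualifies.
Qualifying: Product A, Product B. Lowest rate is 6.48% → Product B.

Product B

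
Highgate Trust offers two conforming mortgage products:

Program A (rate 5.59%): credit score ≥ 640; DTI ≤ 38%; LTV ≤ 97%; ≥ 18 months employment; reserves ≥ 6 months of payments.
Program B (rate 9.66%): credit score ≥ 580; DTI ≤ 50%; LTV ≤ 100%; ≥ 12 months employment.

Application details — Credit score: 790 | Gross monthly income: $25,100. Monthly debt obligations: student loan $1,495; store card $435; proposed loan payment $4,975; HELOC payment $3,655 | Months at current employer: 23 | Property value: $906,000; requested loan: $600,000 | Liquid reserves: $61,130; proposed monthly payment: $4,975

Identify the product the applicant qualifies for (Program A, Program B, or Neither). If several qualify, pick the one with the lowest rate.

Program B

Total debts = (1,495 + 435 + 4,975 + 3,655) = 10,560; DTI = 10,560/25,100 = 42.1%.
LTV = 600,000/906,000 = 66.2%.
Reserves = 61,130/4,975 = 12.3 months.
Program A: score 790 ≥ 640; DTI 42.1% > 38%; LTV 66.2% ≤ 97%; employment 23 ≥ 18 mo; reserves 12.3 ≥ 6 mo → does not qualify.
Program B: score 790 ≥ 580; DTI 42.1% ≤ 50%; LTV 66.2% ≤ 100%; employment 23 ≥ 12 mo → qualifies.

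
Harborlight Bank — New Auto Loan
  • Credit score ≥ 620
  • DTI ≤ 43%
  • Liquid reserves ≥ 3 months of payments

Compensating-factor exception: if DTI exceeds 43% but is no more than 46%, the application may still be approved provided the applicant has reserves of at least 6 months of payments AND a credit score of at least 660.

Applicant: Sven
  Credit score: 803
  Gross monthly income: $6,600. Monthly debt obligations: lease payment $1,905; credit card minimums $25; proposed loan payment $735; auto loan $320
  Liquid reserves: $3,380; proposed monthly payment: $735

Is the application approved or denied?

Credit score 803 ≥ 620 (meets base)
Total debts = (1,905 + 25 + 735 + 320) = 2,985. DTI: 2,985 ÷ 6,600 = 45.2%, over the 43% base limit.
Reserves = 3,380/735 = 4.6 months ≥ 3
DTI 45.2% is within the 43%–46% exception band; checking compensating factors.
Reserves 4.6 < 6 months; credit score 803 ≥ 660.
Override conditions not both satisfied; exception does not apply.

Denied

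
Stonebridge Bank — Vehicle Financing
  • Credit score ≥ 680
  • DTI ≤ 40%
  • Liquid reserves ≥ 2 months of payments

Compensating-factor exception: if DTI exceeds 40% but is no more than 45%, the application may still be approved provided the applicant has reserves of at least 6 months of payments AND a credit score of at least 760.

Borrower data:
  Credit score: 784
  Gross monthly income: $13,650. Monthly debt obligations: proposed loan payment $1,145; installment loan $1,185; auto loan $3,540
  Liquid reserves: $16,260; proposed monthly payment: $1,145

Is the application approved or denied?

Credit score 784 ≥ 680 (meets base)
Total debts = (1,145 + 1,185 + 3,540) = 5,870. DTI = 5,870/13,650 = 43% > 40% — standard DTI limit exceeded.
Reserves = 16,260/1,145 = 14.2 months ≥ 2
DTI 43% is within the 40%–45% exception band; checking compensating factors.
Reserves 14.2 ≥ 6 months; credit score 784 ≥ 760.
Both override conditions satisfied; DTI exception granted.

Approved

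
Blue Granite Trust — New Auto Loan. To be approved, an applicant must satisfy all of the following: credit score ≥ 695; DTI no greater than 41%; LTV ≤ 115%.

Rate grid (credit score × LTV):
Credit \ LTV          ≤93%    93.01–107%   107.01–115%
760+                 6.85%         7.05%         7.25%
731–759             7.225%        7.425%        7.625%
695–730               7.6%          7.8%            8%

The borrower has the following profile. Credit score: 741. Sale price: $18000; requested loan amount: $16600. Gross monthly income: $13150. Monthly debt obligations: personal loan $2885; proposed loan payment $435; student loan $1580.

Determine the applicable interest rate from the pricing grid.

7.225%

Credit score 741 ≥ 695; Total monthly debts = (2,885 + 435 + 1,580) = 4,900. DTI = 4,900/13,150 = 37.3% ≤ 41%
Loan-to-value = 16,600/18,000 = 92.2% — pass (115% max)
Credit 741 → row 731–759; LTV 92.2% → column ≤93%. Grid cell → 7.225%.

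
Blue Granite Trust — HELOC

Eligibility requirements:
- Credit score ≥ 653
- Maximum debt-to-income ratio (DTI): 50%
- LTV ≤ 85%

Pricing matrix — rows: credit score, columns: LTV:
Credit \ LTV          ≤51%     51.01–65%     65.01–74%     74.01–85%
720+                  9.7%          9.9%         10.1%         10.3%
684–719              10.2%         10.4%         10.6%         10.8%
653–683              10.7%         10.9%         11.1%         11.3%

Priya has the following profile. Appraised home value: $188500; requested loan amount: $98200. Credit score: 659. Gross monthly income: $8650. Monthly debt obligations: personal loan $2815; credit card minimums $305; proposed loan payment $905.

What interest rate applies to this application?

10.9%

Credit score 659 ≥ 653; Total monthly debts = (2,815 + 305 + 905) = 4,025. DTI: 4,025 ÷ 8,650 = 46.5%, within the 50% cap
Loan-to-value = 98,200/188,500 = 52.1% — pass (85% max)
Row: 659 falls in 653–683. Column: 52.1% falls in 51.01–65%. Rate = 10.9%.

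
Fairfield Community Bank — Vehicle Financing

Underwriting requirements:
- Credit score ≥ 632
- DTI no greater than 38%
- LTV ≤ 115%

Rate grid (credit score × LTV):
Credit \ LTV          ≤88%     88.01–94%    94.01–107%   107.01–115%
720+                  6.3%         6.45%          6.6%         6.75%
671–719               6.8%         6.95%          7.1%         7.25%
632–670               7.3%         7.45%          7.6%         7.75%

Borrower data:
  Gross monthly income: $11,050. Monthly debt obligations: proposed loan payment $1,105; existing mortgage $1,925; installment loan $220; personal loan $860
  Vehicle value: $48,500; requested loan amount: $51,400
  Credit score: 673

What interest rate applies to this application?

7.1%

Credit score 673 ≥ 632; Total monthly debts = (1,105 + 1,925 + 220 + 860) = 4,110. DTI: 4,110 ÷ 11,050 = 37.2%, within the 38% cap
LTV: 51,400 ÷ 48,500 = 106%, within 115% cap
Row: 673 falls in 671–719. Column: 106% falls in 94.01–107%. Rate = 7.1%.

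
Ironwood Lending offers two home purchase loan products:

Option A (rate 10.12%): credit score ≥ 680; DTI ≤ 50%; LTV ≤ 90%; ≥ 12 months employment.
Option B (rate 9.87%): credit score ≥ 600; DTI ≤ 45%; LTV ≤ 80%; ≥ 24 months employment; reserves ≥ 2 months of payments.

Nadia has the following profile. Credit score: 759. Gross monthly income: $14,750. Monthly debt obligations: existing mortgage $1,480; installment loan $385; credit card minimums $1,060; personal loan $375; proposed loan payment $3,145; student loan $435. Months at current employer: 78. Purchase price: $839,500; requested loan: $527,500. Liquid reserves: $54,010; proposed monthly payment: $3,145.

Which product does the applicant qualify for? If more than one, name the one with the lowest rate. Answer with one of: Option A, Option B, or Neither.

Total debts = (1,480 + 385 + 1,060 + 375 + 3,145 + 435) = 6,880; DTI = 6,880/14,750 = 46.6%.
LTV = 527,500/839,500 = 62.8%.
Reserves = 54,010/3,145 = 17.2 months.
Option A: score 759 ≥ 680; DTI 46.6% ≤ 50%; LTV 62.8% ≤ 90%; employment 78 ≥ 12 mo → qualifies.
Option B: score 759 ≥ 600; DTI 46.6% > 45%; LTV 62.8% ≤ 80%; employment 78 ≥ 24 mo; reserves 17.2 ≥ 2 mo → does not qualify.

Option A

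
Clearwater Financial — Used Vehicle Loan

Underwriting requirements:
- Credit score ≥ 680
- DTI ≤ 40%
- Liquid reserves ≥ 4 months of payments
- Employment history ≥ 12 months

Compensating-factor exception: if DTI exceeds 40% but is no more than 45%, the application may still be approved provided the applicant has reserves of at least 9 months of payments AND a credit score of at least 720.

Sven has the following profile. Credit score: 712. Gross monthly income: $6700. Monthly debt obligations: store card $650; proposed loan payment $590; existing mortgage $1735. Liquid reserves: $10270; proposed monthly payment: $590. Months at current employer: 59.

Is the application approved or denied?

Denied

Credit score 712 ≥ 680 (meets base)
Total debts = (650 + 590 + 1,735) = 2,975. DTI = 2,975/6,700 = 44.4% > 40% — standard DTI limit exceeded.
Liquid reserves cover 10,270/590 = 17.4 months — ≥ 4 required
Employment 59 ≥ 12 months
DTI 44.4% is within the 40%–45% exception band; checking compensating factors.
Override check — reserves: 17.4 mo (ok); score: 712 (below 720).
Override conditions not both satisfied; exception does not apply.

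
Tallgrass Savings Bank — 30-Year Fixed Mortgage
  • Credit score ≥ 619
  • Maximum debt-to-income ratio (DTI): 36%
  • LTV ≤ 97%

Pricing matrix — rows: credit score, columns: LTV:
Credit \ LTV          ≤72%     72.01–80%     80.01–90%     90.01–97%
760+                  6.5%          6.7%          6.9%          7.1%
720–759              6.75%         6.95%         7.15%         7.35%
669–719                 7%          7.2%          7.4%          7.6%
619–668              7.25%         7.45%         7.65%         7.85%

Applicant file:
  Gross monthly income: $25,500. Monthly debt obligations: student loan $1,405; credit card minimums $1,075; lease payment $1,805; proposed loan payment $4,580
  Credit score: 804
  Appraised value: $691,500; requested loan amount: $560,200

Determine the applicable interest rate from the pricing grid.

Credit score 804 ≥ 619; Total monthly debts = (1,405 + 1,075 + 1,805 + 4,580) = 8,865. DTI = 8,865/25,500 = 34.8% ≤ 36%
LTV: 560,200 ÷ 691,500 = 81%, within 97% cap
Row: 804 falls in 760+. Column: 81% falls in 80.01–90%. Rate = 6.9%.

6.9%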